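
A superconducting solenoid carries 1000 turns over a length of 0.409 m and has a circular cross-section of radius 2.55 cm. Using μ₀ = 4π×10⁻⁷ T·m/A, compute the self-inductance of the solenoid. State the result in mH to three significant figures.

A = πr² = π(2.550×10^-2 m)² = 2.043×10^-3 m².
For a long solenoid, L = μ₀N²A/ℓ.
L = (4π×10⁻⁷)(1000)²(2.043×10^-3)/(0.409 m) = 6.276×10^-3 H.

L ≈ 6.28 mH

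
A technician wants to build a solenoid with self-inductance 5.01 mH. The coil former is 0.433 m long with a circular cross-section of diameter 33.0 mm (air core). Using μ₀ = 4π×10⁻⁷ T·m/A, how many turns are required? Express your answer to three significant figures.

A = π(d/2)² = π(1.650×10^-2 m)² = 8.553×10^-4 m².
From L = μ₀N²A/ℓ, N = √(Lℓ / (μ₀A)).
N = √[(5.010×10^-3)(0.433) / ((4π×10⁻⁷)×8.553×10^-4)] = √(2.018×10^6) ≈ 1420.7.

N ≈ 1420 turns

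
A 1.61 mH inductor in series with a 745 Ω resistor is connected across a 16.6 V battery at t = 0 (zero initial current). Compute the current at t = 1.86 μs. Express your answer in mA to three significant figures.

τ = L/R = 1.610×10^-3/745 = 2.161×10^-6 s; final current I_∞ = ε/R = 16.6/745 = 2.228×10^-2 A.
I(t) = I_∞(1 − e^(−t/τ)) with t/τ = 0.861.
I = (2.228×10^-2)(1 − e^(−0.861)) = 1.286×10^-2 A.

I ≈ 12.9 mA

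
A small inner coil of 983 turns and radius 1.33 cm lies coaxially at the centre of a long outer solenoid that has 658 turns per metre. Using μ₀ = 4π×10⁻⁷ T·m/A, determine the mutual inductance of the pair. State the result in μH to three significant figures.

The outer solenoid produces a uniform field B₁ = μ₀n₁I₁ across the inner coil,
so the flux linkage is N₂Φ = N₂B₁A₂ = μ₀n₁N₂A₂·I₁, giving M = μ₀n₁N₂A₂.
A₂ = πr² = π(1.330×10^-2 m)² = 5.557×10^-4 m².
M = (4π×10⁻⁷)(658)(983)(5.557×10^-4) = 4.517×10^-4 H.

M ≈ 452 μH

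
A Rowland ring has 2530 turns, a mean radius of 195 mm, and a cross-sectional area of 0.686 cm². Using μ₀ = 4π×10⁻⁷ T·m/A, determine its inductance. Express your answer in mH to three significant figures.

L ≈ 0.450 mH

For a thin toroid, L = μ₀N²A/(2πR).
L = (4π×10⁻⁷)(2530)²(6.860×10^-5) / (2π×0.195 m) = 4.504×10^-4 H.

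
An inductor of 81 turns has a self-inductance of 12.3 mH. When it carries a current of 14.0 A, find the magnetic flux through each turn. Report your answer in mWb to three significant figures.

Φ_B ≈ 2.13 mWb

From L = NΦ_B/I, the flux per turn is Φ_B = LI/N.
Φ_B = (1.230×10^-2 H)(14.0 A)/81 = 2.126×10^-3 Wb.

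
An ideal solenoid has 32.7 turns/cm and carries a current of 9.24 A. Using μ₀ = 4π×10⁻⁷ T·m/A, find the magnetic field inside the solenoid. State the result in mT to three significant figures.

Inside a long solenoid, B = μ₀nI.
B = (4π×10⁻⁷)(3.270×10^3 m⁻¹)(9.24 A) = 3.797×10^-2 T.

B ≈ 38.0 mT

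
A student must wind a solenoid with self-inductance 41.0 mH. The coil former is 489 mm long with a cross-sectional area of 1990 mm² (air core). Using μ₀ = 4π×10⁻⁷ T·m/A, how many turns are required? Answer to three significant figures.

N ≈ 2830 turns

A = 1990 mm² = 1.990×10^-3 m².
From L = μ₀N²A/ℓ, N = √(Lℓ / (μ₀A)).
N = √[(4.100×10^-2)(0.489) / ((4π×10⁻⁷)×1.990×10^-3)] = √(8.017×10^6) ≈ 2831.5.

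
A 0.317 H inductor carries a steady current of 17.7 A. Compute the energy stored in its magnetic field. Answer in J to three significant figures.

U ≈ 49.7 J

Stored magnetic energy: U = ½LI².
U = ½(0.317 H)(17.7 A)² = 49.66 J.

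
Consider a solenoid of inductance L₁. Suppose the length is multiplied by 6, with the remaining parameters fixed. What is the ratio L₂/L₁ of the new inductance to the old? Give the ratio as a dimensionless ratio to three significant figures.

L₂/L₁ = 0.167

For a solenoid, L ∝ μᵣN²A/ℓ.
L₂/L₁ = (6)^-1 = 0.167.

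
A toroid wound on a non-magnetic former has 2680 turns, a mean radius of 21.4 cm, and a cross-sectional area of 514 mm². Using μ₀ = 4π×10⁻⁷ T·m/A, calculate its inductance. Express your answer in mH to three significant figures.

L ≈ 3.45 mH

For a thin toroid, L = μ₀N²A/(2πR).
L = (4π×10⁻⁷)(2680)²(5.140×10^-4) / (2π×0.214 m) = 3.450×10^-3 H.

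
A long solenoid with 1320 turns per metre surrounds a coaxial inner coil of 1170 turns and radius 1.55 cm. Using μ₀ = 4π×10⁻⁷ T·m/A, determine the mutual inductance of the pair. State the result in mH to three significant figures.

The outer solenoid produces a uniform field B₁ = μ₀n₁I₁ across the inner coil,
so the flux linkage is N₂Φ = N₂B₁A₂ = μ₀n₁N₂A₂·I₁, giving M = μ₀n₁N₂A₂.
A₂ = πr² = π(1.550×10^-2 m)² = 7.548×10^-4 m².
M = (4π×10⁻⁷)(1320)(1170)(7.548×10^-4) = 1.4648×10^-3 H.

M ≈ 1.46 mH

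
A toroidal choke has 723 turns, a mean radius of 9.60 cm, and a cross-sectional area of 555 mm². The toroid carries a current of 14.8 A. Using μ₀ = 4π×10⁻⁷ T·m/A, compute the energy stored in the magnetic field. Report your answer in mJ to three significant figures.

U ≈ 66.2 mJ

L = μ₀N²A/(2πR) = (4π×10⁻⁷)(723)²(5.550×10^-4)/(2π×9.600×10^-2) = 6.044×10^-4 H.
U = ½LI² = ½(6.044×10^-4)(14.8)² = 6.619×10^-2 J.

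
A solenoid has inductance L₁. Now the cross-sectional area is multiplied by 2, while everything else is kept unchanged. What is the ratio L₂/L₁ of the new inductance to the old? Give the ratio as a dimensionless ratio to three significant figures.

For a solenoid, L ∝ μᵣN²A/ℓ.
L₂/L₁ = (2) = 2.00.

L₂/L₁ = 2.00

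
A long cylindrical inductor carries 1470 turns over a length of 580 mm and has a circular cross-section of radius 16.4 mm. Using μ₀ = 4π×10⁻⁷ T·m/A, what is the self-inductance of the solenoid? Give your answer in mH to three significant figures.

A = πr² = π(1.640×10^-2 m)² = 8.450×10^-4 m².
For a long solenoid, L = μ₀N²A/ℓ.
L = (4π×10⁻⁷)(1470)²(8.450×10^-4)/(0.58 m) = 3.956×10^-3 H.

L ≈ 3.96 mH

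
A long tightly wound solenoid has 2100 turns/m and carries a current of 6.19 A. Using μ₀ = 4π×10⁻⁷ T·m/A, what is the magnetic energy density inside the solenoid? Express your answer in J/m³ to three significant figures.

u ≈ 106 J/m³

B = μ₀nI = (4π×10⁻⁷)(2.100×10^3)(6.19) = 1.634×10^-2 T.
u = B²/(2μ₀) = (1.634×10^-2)²/(2×4π×10⁻⁷) = 106.2 J/m³.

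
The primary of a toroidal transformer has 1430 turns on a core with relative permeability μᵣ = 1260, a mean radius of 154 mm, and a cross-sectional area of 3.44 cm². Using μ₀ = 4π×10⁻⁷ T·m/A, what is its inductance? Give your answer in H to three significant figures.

L ≈ 1.15 H

For a thin toroid, L = μ₀μᵣN²A/(2πR).
L = (4π×10⁻⁷)(1260)(1430)²(3.440×10^-4) / (2π×0.154 m) = 1.151 H.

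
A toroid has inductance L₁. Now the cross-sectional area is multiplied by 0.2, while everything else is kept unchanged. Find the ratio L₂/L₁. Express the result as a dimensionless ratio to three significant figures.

L₂/L₁ = 0.200

For a toroid, L ∝ μᵣN²A/R.
L₂/L₁ = (0.2) = 0.200.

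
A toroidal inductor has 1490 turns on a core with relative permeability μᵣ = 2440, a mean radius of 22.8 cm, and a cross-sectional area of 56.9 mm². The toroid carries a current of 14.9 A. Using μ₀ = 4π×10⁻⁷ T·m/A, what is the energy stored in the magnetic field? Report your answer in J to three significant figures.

U ≈ 30.0 J

L = μ₀μᵣN²A/(2πR) = (4π×10⁻⁷)(2440)(1490)²(5.690×10^-5)/(2π×0.228) = 0.2704 H.
U = ½LI² = ½(0.2704)(14.9)² = 30.01 J.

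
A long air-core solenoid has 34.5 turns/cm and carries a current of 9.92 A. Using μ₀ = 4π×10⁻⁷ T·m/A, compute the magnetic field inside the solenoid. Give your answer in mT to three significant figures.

B ≈ 43.0 mT

Inside a long solenoid, B = μ₀nI.
B = (4π×10⁻⁷)(3.450×10^3 m⁻¹)(9.92 A) = 4.301×10^-2 T.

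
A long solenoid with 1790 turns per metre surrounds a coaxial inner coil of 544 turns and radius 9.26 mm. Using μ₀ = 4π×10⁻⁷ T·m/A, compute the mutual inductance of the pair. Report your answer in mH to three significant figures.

The outer solenoid produces a uniform field B₁ = μ₀n₁I₁ across the inner coil,
so the flux linkage is N₂Φ = N₂B₁A₂ = μ₀n₁N₂A₂·I₁, giving M = μ₀n₁N₂A₂.
A₂ = πr² = π(9.260×10^-3 m)² = 2.694×10^-4 m².
M = (4π×10⁻⁷)(1790)(544)(2.694×10^-4) = 3.296×10^-4 H.

M ≈ 0.330 mH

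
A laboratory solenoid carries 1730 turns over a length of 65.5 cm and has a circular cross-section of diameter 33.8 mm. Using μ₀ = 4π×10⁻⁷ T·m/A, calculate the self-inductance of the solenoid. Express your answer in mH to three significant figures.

A = π(d/2)² = π(1.690×10^-2 m)² = 8.973×10^-4 m².
For a long solenoid, L = μ₀N²A/ℓ.
L = (4π×10⁻⁷)(1730)²(8.973×10^-4)/(0.655 m) = 5.152×10^-3 H.

L ≈ 5.15 mH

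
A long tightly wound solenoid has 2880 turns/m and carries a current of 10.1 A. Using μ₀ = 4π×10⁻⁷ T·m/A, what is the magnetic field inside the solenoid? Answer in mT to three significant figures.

B ≈ 36.6 mT

Inside a long solenoid, B = μ₀nI.
B = (4π×10⁻⁷)(2.880×10^3 m⁻¹)(10.1 A) = 3.655×10^-2 T.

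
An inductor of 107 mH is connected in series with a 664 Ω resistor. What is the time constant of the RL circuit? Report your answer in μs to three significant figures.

τ ≈ 161 μs

τ = L/R = (0.107 H)/(664 Ω) = 1.611×10^-4 s.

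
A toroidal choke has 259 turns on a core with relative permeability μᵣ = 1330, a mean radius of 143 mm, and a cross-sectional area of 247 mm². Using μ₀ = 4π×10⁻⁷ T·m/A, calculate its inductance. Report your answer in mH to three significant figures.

For a thin toroid, L = μ₀μᵣN²A/(2πR).
L = (4π×10⁻⁷)(1330)(259)²(2.470×10^-4) / (2π×0.143 m) = 3.082×10^-2 H.

L ≈ 30.8 mH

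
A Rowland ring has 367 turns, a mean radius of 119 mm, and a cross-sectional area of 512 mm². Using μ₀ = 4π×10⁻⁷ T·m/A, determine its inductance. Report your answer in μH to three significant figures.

L ≈ 116 μH

For a thin toroid, L = μ₀N²A/(2πR).
L = (4π×10⁻⁷)(367)²(5.120×10^-4) / (2π×0.119 m) = 1.159×10^-4 H.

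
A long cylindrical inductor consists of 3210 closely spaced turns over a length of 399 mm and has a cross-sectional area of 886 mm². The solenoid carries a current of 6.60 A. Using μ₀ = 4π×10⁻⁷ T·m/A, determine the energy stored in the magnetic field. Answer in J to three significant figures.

A = 886 mm² = 8.860×10^-4 m².
L = μ₀N²A/ℓ = (4π×10⁻⁷)(3210)²(8.860×10^-4)/(0.399) = 2.875×10^-2 H.
U = ½LI² = ½(2.875×10^-2)(6.60)² = 0.6262 J.

U ≈ 0.626 J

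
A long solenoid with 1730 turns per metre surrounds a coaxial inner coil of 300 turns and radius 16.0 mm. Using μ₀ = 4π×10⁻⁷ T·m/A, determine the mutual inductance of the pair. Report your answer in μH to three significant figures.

M ≈ 525 μH

The outer solenoid produces a uniform field B₁ = μ₀n₁I₁ across the inner coil,
so the flux linkage is N₂Φ = N₂B₁A₂ = μ₀n₁N₂A₂·I₁, giving M = μ₀n₁N₂A₂.
A₂ = πr² = π(1.600×10^-2 m)² = 8.042×10^-4 m².
M = (4π×10⁻⁷)(1730)(300)(8.042×10^-4) = 5.245×10^-4 H.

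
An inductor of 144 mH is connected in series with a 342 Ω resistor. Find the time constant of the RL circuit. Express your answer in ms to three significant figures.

τ = L/R = (0.144 H)/(342 Ω) = 4.211×10^-4 s.

τ ≈ 0.421 ms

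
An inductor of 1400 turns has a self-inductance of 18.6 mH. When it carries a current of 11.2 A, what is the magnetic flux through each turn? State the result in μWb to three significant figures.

Φ_B ≈ 149 μWb

From L = NΦ_B/I, the flux per turn is Φ_B = LI/N.
Φ_B = (1.860×10^-2 H)(11.2 A)/1400 = 1.488×10^-4 Wb.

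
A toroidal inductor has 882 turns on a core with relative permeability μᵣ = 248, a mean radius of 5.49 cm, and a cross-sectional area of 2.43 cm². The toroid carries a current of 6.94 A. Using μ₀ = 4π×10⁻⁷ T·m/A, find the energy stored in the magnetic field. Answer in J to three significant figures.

U ≈ 4.11 J

L = μ₀μᵣN²A/(2πR) = (4π×10⁻⁷)(248)(882)²(2.430×10^-4)/(2π×5.490×10^-2) = 0.1708 H.
U = ½LI² = ½(0.1708)(6.94)² = 4.113 J.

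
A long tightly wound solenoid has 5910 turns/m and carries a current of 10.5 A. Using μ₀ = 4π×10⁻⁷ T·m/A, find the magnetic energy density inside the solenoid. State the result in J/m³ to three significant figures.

B = μ₀nI = (4π×10⁻⁷)(5.910×10^3)(10.5) = 7.798×10^-2 T.
u = B²/(2μ₀) = (7.798×10^-2)²/(2×4π×10⁻⁷) = 2.420×10^3 J/m³.

u ≈ 2420 J/m³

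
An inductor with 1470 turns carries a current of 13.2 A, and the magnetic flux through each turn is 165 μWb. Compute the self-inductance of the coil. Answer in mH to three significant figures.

L ≈ 18.4 mH

Self-inductance is defined by L = NΦ_B/I (flux linkage over current).
L = (1470)(1.650×10^-4 Wb)/(13.2 A) = 1.837×10^-2 H.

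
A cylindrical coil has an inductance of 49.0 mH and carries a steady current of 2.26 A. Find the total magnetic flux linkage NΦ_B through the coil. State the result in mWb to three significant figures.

NΦ_B ≈ 111 mWb

From L = NΦ_B/I, the flux linkage is NΦ_B = LI.
NΦ_B = (4.900×10^-2 H)(2.26 A) = 0.1107 Wb.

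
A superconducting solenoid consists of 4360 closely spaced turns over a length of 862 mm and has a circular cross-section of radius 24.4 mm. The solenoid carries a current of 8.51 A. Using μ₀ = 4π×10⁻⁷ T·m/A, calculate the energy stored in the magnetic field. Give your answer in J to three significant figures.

A = πr² = π(2.440×10^-2 m)² = 1.870×10^-3 m².
L = μ₀N²A/ℓ = (4π×10⁻⁷)(4360)²(1.870×10^-3)/(0.862) = 5.183×10^-2 H.
U = ½LI² = ½(5.183×10^-2)(8.51)² = 1.877 J.

U ≈ 1.88 J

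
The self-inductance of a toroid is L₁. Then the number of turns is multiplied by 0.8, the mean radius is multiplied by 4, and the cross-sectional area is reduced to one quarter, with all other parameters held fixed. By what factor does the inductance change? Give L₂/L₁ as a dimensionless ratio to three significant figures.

For a toroid, L ∝ μᵣN²A/R.
L₂/L₁ = (0.8)^2 × (4)^-1 × (0.25) = 0.0400.

L₂/L₁ = 0.0400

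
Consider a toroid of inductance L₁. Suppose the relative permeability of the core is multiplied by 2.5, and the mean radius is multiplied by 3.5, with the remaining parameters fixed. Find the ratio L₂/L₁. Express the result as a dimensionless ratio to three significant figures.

L₂/L₁ = 0.714

For a toroid, L ∝ μᵣN²A/R.
L₂/L₁ = (2.5) × (3.5)^-1 = 0.714.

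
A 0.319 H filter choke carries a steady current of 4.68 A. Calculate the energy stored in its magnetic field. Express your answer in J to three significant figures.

Stored magnetic energy: U = ½LI².
U = ½(0.319 H)(4.68 A)² = 3.493 J.

U ≈ 3.49 J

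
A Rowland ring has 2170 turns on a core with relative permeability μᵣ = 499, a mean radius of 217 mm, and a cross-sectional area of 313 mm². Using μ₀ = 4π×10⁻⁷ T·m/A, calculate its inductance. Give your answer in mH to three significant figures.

L ≈ 678 mH

For a thin toroid, L = μ₀μᵣN²A/(2πR).
L = (4π×10⁻⁷)(499)(2170)²(3.130×10^-4) / (2π×0.217 m) = 0.6779 H.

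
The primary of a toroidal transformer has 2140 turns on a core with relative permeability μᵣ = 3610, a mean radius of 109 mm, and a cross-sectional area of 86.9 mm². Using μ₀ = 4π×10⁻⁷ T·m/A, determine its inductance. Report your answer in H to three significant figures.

For a thin toroid, L = μ₀μᵣN²A/(2πR).
L = (4π×10⁻⁷)(3610)(2140)²(8.690×10^-5) / (2π×0.109 m) = 2.636 H.

L ≈ 2.64 H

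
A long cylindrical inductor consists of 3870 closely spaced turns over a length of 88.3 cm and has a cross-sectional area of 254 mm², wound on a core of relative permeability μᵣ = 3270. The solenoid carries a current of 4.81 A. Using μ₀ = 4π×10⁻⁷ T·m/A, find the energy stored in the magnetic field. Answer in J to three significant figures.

A = 254 mm² = 2.540×10^-4 m².
L = μ₀μᵣN²A/ℓ = (4π×10⁻⁷)(3270)(3870)²(2.540×10^-4)/(0.883) = 17.7 H.
U = ½LI² = ½(17.7)(4.81)² = 204.8 J.

U ≈ 205 J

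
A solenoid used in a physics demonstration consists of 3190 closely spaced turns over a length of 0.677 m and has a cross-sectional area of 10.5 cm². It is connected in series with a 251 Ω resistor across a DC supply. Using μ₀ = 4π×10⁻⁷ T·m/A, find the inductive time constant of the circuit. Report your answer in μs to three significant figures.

τ ≈ 79.0 μs

A = 10.5 cm² = 1.050×10^-3 m².
L = μ₀N²A/ℓ = (4π×10⁻⁷)(3190)²(1.050×10^-3)/(0.677) = 1.983×10^-2 H.
τ = L/R = (1.983×10^-2)/(251) = 7.902×10^-5 s.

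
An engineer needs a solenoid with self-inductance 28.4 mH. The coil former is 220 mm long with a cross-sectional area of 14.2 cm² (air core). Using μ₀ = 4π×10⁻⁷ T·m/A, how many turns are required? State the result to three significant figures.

A = 14.2 cm² = 1.420×10^-3 m².
From L = μ₀N²A/ℓ, N = √(Lℓ / (μ₀A)).
N = √[(2.840×10^-2)(0.22) / ((4π×10⁻⁷)×1.420×10^-3)] = √(3.501×10^6) ≈ 1871.2.

N ≈ 1870 turns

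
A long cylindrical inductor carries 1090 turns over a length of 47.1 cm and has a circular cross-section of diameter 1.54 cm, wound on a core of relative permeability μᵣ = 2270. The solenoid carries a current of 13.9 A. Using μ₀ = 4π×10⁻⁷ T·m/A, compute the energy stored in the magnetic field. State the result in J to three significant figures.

A = π(d/2)² = π(7.700×10^-3 m)² = 1.863×10^-4 m².
L = μ₀μᵣN²A/ℓ = (4π×10⁻⁷)(2270)(1090)²(1.863×10^-4)/(0.471) = 1.34 H.
U = ½LI² = ½(1.34)(13.9)² = 129.48 J.

U ≈ 129 J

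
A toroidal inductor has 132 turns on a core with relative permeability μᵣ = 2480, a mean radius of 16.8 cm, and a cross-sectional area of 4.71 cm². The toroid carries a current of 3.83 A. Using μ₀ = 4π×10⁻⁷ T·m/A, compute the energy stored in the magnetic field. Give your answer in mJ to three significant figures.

U ≈ 178 mJ

L = μ₀μᵣN²A/(2πR) = (4π×10⁻⁷)(2480)(132)²(4.710×10^-4)/(2π×0.168) = 2.423×10^-2 H.
U = ½LI² = ½(2.423×10^-2)(3.83)² = 0.1777 J.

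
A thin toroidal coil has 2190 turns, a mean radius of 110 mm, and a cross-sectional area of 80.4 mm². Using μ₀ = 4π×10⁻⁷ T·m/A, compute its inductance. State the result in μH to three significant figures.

For a thin toroid, L = μ₀N²A/(2πR).
L = (4π×10⁻⁷)(2190)²(8.040×10^-5) / (2π×0.11 m) = 7.011×10^-4 H.

L ≈ 701 μH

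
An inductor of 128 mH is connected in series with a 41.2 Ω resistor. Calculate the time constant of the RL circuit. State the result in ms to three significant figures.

τ ≈ 3.11 ms

τ = L/R = (0.128 H)/(41.2 Ω) = 3.107×10^-3 s.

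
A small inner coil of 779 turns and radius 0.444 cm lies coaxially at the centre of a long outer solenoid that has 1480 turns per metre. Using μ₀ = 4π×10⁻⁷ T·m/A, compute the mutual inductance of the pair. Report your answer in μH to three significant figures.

M ≈ 89.7 μH

The outer solenoid produces a uniform field B₁ = μ₀n₁I₁ across the inner coil,
so the flux linkage is N₂Φ = N₂B₁A₂ = μ₀n₁N₂A₂·I₁, giving M = μ₀n₁N₂A₂.
A₂ = πr² = π(4.440×10^-3 m)² = 6.193×10^-5 m².
M = (4π×10⁻⁷)(1480)(779)(6.193×10^-5) = 8.973×10^-5 H.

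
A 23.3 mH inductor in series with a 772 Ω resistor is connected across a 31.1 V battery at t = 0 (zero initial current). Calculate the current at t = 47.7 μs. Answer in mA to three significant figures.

I ≈ 32.0 mA

τ = L/R = 2.330×10^-2/772 = 3.018×10^-5 s; final current I_∞ = ε/R = 31.1/772 = 4.028×10^-2 A.
I(t) = I_∞(1 − e^(−t/τ)) with t/τ = 1.580.
I = (4.028×10^-2)(1 − e^(−1.580)) = 3.199×10^-2 A.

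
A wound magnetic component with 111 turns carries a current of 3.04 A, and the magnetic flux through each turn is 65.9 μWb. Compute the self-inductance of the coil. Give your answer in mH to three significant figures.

L ≈ 2.41 mH

Self-inductance is defined by L = NΦ_B/I (flux linkage over current).
L = (111)(6.590×10^-5 Wb)/(3.04 A) = 2.406×10^-3 H.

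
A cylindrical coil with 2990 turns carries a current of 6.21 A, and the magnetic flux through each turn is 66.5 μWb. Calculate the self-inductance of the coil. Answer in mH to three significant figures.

L ≈ 32.0 mH

Self-inductance is defined by L = NΦ_B/I (flux linkage over current).
L = (2990)(6.650×10^-5 Wb)/(6.21 A) = 3.202×10^-2 H.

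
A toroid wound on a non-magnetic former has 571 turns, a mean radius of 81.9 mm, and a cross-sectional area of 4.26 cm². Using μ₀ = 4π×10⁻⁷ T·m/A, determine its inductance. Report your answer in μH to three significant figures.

L ≈ 339 μH

For a thin toroid, L = μ₀N²A/(2πR).
L = (4π×10⁻⁷)(571)²(4.260×10^-4) / (2π×8.190×10^-2 m) = 3.392×10^-4 H.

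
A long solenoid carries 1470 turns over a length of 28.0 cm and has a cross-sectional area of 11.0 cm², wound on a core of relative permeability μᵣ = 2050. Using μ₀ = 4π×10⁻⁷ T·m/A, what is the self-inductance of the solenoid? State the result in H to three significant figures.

L ≈ 21.9 H

A = 11.0 cm² = 1.100×10^-3 m².
For a long solenoid, L = μ₀μᵣN²A/ℓ.
L = (4π×10⁻⁷)(2050)(1470)²(1.100×10^-3)/(0.28 m) = 21.87 H.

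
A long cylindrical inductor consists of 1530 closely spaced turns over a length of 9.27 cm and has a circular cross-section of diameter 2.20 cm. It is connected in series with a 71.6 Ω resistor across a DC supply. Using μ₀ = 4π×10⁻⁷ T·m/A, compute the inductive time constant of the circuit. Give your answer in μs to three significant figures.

τ ≈ 168 μs

A = π(d/2)² = π(1.100×10^-2 m)² = 3.801×10^-4 m².
L = μ₀N²A/ℓ = (4π×10⁻⁷)(1530)²(3.801×10^-4)/(9.270×10^-2) = 1.206×10^-2 H.
τ = L/R = (1.206×10^-2)/(71.6) = 1.6847×10^-4 s.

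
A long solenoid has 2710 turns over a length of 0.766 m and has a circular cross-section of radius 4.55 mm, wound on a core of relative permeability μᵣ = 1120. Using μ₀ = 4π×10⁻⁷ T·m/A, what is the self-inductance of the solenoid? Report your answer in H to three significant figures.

L ≈ 0.878 H

A = πr² = π(4.550×10^-3 m)² = 6.504×10^-5 m².
For a long solenoid, L = μ₀μᵣN²A/ℓ.
L = (4π×10⁻⁷)(1120)(2710)²(6.504×10^-5)/(0.766 m) = 0.8776 H.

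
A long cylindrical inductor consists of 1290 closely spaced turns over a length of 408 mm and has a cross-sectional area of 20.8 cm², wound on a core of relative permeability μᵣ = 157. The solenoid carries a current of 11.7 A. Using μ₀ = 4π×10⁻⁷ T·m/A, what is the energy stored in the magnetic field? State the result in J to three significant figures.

U ≈ 115 J

A = 20.8 cm² = 2.080×10^-3 m².
L = μ₀μᵣN²A/ℓ = (4π×10⁻⁷)(157)(1290)²(2.080×10^-3)/(0.408) = 1.674 H.
U = ½LI² = ½(1.674)(11.7)² = 114.6 J.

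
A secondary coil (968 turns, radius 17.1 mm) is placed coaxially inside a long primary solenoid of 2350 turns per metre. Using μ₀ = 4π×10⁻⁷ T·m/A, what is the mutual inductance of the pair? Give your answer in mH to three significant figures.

The outer solenoid produces a uniform field B₁ = μ₀n₁I₁ across the inner coil,
so the flux linkage is N₂Φ = N₂B₁A₂ = μ₀n₁N₂A₂·I₁, giving M = μ₀n₁N₂A₂.
A₂ = πr² = π(1.710×10^-2 m)² = 9.186×10^-4 m².
M = (4π×10⁻⁷)(2350)(968)(9.186×10^-4) = 2.626×10^-3 H.

M ≈ 2.63 mH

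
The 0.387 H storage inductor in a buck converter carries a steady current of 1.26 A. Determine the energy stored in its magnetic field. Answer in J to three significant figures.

U ≈ 0.307 J

Stored magnetic energy: U = ½LI².
U = ½(0.387 H)(1.26 A)² = 0.3072 J.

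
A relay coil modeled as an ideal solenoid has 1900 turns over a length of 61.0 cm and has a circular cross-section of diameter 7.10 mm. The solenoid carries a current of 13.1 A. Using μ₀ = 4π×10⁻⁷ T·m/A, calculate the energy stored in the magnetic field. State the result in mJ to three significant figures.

A = π(d/2)² = π(3.550×10^-3 m)² = 3.959×10^-5 m².
L = μ₀N²A/ℓ = (4π×10⁻⁷)(1900)²(3.959×10^-5)/(0.61) = 2.944×10^-4 H.
U = ½LI² = ½(2.944×10^-4)(13.1)² = 2.526×10^-2 J.

U ≈ 25.3 mJ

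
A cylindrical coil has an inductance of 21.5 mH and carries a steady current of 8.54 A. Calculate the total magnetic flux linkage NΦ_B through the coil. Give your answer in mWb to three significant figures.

From L = NΦ_B/I, the flux linkage is NΦ_B = LI.
NΦ_B = (2.150×10^-2 H)(8.54 A) = 0.1836 Wb.

NΦ_B ≈ 184 mWb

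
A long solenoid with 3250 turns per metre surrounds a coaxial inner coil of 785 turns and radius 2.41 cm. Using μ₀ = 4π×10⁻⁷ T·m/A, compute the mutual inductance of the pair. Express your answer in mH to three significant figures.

The outer solenoid produces a uniform field B₁ = μ₀n₁I₁ across the inner coil,
so the flux linkage is N₂Φ = N₂B₁A₂ = μ₀n₁N₂A₂·I₁, giving M = μ₀n₁N₂A₂.
A₂ = πr² = π(2.410×10^-2 m)² = 1.8247×10^-3 m².
M = (4π×10⁻⁷)(3250)(785)(1.8247×10^-3) = 5.850×10^-3 H.

M ≈ 5.85 mH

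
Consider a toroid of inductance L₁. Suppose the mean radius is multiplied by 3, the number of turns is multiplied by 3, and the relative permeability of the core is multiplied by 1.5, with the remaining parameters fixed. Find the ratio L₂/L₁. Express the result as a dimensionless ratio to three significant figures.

For a toroid, L ∝ μᵣN²A/R.
L₂/L₁ = (3)^-1 × (3)^2 × (1.5) = 4.50.

L₂/L₁ = 4.50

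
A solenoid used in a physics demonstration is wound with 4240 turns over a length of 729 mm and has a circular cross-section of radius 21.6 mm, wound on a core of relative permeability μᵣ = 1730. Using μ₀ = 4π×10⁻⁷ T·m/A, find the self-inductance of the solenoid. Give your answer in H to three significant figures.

L ≈ 78.6 H

A = πr² = π(2.160×10^-2 m)² = 1.466×10^-3 m².
For a long solenoid, L = μ₀μᵣN²A/ℓ.
L = (4π×10⁻⁷)(1730)(4240)²(1.466×10^-3)/(0.729 m) = 78.58 H.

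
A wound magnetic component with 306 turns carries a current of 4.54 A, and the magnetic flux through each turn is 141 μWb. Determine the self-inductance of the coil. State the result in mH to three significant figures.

Self-inductance is defined by L = NΦ_B/I (flux linkage over current).
L = (306)(1.410×10^-4 Wb)/(4.54 A) = 9.504×10^-3 H.

L ≈ 9.50 mH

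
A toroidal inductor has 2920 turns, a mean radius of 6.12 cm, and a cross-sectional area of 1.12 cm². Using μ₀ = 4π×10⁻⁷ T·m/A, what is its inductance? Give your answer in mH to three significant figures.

L ≈ 3.12 mH

For a thin toroid, L = μ₀N²A/(2πR).
L = (4π×10⁻⁷)(2920)²(1.120×10^-4) / (2π×6.120×10^-2 m) = 3.121×10^-3 H.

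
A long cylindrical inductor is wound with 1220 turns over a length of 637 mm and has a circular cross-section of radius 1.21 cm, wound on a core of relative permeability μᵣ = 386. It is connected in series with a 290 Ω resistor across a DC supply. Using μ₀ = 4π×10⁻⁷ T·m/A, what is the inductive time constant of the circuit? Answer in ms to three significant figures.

τ ≈ 1.80 ms

A = πr² = π(1.210×10^-2 m)² = 4.600×10^-4 m².
L = μ₀μᵣN²A/ℓ = (4π×10⁻⁷)(386)(1220)²(4.600×10^-4)/(0.637) = 0.5213 H.
τ = L/R = (0.5213)/(290) = 1.798×10^-3 s.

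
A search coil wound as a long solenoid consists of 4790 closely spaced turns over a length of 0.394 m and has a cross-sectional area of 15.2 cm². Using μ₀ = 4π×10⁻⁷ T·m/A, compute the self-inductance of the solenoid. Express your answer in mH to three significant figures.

A = 15.2 cm² = 1.520×10^-3 m².
For a long solenoid, L = μ₀N²A/ℓ.
L = (4π×10⁻⁷)(4790)²(1.520×10^-3)/(0.394 m) = 0.1112 H.

L ≈ 111 mH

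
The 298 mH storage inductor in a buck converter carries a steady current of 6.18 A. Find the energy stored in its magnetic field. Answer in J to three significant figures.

Stored magnetic energy: U = ½LI².
U = ½(0.298 H)(6.18 A)² = 5.691 J.

U ≈ 5.69 J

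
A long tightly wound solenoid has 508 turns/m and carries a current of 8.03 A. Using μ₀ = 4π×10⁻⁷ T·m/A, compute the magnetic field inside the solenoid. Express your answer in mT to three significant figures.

B ≈ 5.13 mT

Inside a long solenoid, B = μ₀nI.
B = (4π×10⁻⁷)(508 m⁻¹)(8.03 A) = 5.126×10^-3 T.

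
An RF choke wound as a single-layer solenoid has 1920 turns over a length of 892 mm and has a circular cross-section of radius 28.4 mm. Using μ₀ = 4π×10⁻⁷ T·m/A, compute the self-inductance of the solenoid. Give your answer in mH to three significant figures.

L ≈ 13.2 mH

A = πr² = π(2.840×10^-2 m)² = 2.534×10^-3 m².
For a long solenoid, L = μ₀N²A/ℓ.
L = (4π×10⁻⁷)(1920)²(2.534×10^-3)/(0.892 m) = 1.316×10^-2 H.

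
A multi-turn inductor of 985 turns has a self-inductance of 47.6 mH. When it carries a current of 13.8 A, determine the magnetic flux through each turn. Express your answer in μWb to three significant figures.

From L = NΦ_B/I, the flux per turn is Φ_B = LI/N.
Φ_B = (4.760×10^-2 H)(13.8 A)/985 = 6.669×10^-4 Wb.

Φ_B ≈ 667 μWb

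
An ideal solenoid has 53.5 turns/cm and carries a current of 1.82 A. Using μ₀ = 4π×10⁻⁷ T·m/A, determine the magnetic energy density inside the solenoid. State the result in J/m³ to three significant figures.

u ≈ 59.6 J/m³

B = μ₀nI = (4π×10⁻⁷)(5.350×10^3)(1.82) = 1.224×10^-2 T.
u = B²/(2μ₀) = (1.224×10^-2)²/(2×4π×10⁻⁷) = 59.57 J/m³.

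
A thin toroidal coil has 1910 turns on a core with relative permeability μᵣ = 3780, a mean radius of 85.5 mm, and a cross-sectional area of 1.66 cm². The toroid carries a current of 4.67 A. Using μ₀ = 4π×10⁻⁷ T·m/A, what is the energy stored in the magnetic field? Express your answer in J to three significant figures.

U ≈ 58.4 J

L = μ₀μᵣN²A/(2πR) = (4π×10⁻⁷)(3780)(1910)²(1.660×10^-4)/(2π×8.550×10^-2) = 5.3546 H.
U = ½LI² = ½(5.3546)(4.67)² = 58.39 J.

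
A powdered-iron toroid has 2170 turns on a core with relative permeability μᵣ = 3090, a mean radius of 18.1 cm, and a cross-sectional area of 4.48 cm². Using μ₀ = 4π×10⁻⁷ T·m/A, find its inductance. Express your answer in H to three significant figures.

For a thin toroid, L = μ₀μᵣN²A/(2πR).
L = (4π×10⁻⁷)(3090)(2170)²(4.480×10^-4) / (2π×0.181 m) = 7.203 H.

L ≈ 7.20 H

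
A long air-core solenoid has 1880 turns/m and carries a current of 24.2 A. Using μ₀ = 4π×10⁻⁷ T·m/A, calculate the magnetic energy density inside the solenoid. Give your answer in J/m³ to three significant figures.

u ≈ 1300 J/m³

B = μ₀nI = (4π×10⁻⁷)(1.880×10^3)(24.2) = 5.717×10^-2 T.
u = B²/(2μ₀) = (5.717×10^-2)²/(2×4π×10⁻⁷) = 1.301×10^3 J/m³.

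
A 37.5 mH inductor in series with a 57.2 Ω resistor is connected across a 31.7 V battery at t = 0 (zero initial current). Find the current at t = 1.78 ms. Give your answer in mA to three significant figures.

τ = L/R = 3.750×10^-2/57.2 = 6.556×10^-4 s; final current I_∞ = ε/R = 31.7/57.2 = 0.5542 A.
I(t) = I_∞(1 − e^(−t/τ)) with t/τ = 2.715.
I = (0.5542)(1 − e^(−2.715)) = 0.5175 A.

I ≈ 518 mA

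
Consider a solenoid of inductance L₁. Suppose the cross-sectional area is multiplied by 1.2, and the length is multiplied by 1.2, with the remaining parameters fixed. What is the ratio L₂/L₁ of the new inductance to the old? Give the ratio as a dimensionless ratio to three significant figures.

L₂/L₁ = 1.00

For a solenoid, L ∝ μᵣN²A/ℓ.
L₂/L₁ = (1.2) × (1.2)^-1 = 1.00.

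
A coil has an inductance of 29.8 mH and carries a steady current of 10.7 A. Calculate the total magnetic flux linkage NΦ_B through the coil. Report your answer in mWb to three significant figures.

From L = NΦ_B/I, the flux linkage is NΦ_B = LI.
NΦ_B = (2.980×10^-2 H)(10.7 A) = 0.3189 Wb.

NΦ_B ≈ 319 mWb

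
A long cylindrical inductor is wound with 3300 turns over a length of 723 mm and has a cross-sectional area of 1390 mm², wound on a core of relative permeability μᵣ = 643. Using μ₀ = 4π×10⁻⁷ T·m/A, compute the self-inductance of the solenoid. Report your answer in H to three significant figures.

L ≈ 16.9 H

A = 1390 mm² = 1.390×10^-3 m².
For a long solenoid, L = μ₀μᵣN²A/ℓ.
L = (4π×10⁻⁷)(643)(3300)²(1.390×10^-3)/(0.723 m) = 16.92 H.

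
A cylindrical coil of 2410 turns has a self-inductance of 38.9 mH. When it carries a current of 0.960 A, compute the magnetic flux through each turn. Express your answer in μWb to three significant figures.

From L = NΦ_B/I, the flux per turn is Φ_B = LI/N.
Φ_B = (3.890×10^-2 H)(0.960 A)/2410 = 1.550×10^-5 Wb.

Φ_B ≈ 15.5 μWb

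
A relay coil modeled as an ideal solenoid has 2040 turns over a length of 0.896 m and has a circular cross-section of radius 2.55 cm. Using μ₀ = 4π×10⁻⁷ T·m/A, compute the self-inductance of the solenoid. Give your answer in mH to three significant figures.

L ≈ 11.9 mH

A = πr² = π(2.550×10^-2 m)² = 2.043×10^-3 m².
For a long solenoid, L = μ₀N²A/ℓ.
L = (4π×10⁻⁷)(2040)²(2.043×10^-3)/(0.896 m) = 1.192×10^-2 H.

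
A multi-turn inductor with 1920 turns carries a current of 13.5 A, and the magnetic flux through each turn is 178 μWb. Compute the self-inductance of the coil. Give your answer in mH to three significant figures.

L ≈ 25.3 mH

Self-inductance is defined by L = NΦ_B/I (flux linkage over current).
L = (1920)(1.780×10^-4 Wb)/(13.5 A) = 2.532×10^-2 H.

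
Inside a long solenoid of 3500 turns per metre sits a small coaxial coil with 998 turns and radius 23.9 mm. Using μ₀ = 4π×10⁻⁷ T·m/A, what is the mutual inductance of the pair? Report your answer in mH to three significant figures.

M ≈ 7.88 mH

The outer solenoid produces a uniform field B₁ = μ₀n₁I₁ across the inner coil,
so the flux linkage is N₂Φ = N₂B₁A₂ = μ₀n₁N₂A₂·I₁, giving M = μ₀n₁N₂A₂.
A₂ = πr² = π(2.390×10^-2 m)² = 1.7945×10^-3 m².
M = (4π×10⁻⁷)(3500)(998)(1.7945×10^-3) = 7.877×10^-3 H.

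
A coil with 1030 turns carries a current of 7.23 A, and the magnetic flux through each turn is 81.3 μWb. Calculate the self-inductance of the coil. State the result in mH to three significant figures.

L ≈ 11.6 mH

Self-inductance is defined by L = NΦ_B/I (flux linkage over current).
L = (1030)(8.130×10^-5 Wb)/(7.23 A) = 1.158×10^-2 H.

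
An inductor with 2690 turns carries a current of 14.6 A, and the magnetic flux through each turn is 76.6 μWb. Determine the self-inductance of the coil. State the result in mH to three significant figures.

Self-inductance is defined by L = NΦ_B/I (flux linkage over current).
L = (2690)(7.660×10^-5 Wb)/(14.6 A) = 1.411×10^-2 H.

L ≈ 14.1 mH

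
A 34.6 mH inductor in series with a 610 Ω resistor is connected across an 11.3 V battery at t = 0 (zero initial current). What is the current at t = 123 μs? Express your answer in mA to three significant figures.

I ≈ 16.4 mA

τ = L/R = 3.460×10^-2/610 = 5.672×10^-5 s; final current I_∞ = ε/R = 11.3/610 = 1.852×10^-2 A.
I(t) = I_∞(1 − e^(−t/τ)) with t/τ = 2.168.
I = (1.852×10^-2)(1 − e^(−2.168)) = 1.641×10^-2 A.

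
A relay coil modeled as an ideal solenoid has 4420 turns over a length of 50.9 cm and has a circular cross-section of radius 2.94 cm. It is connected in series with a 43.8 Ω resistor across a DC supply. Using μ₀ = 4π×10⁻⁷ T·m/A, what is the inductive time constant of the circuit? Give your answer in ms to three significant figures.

A = πr² = π(2.940×10^-2 m)² = 2.715×10^-3 m².
L = μ₀N²A/ℓ = (4π×10⁻⁷)(4420)²(2.715×10^-3)/(0.509) = 0.131 H.
τ = L/R = (0.131)/(43.8) = 2.990×10^-3 s.

τ ≈ 2.99 ms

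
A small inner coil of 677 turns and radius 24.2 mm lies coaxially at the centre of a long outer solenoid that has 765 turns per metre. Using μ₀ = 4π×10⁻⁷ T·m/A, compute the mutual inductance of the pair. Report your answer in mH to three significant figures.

The outer solenoid produces a uniform field B₁ = μ₀n₁I₁ across the inner coil,
so the flux linkage is N₂Φ = N₂B₁A₂ = μ₀n₁N₂A₂·I₁, giving M = μ₀n₁N₂A₂.
A₂ = πr² = π(2.420×10^-2 m)² = 1.840×10^-3 m².
M = (4π×10⁻⁷)(765)(677)(1.840×10^-3) = 1.197×10^-3 H.

M ≈ 1.20 mH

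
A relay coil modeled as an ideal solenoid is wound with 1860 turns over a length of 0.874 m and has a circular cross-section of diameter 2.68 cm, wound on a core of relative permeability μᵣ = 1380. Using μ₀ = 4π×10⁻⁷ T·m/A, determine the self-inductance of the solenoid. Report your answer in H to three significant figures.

A = π(d/2)² = π(1.340×10^-2 m)² = 5.641×10^-4 m².
For a long solenoid, L = μ₀μᵣN²A/ℓ.
L = (4π×10⁻⁷)(1380)(1860)²(5.641×10^-4)/(0.874 m) = 3.872 H.

L ≈ 3.87 H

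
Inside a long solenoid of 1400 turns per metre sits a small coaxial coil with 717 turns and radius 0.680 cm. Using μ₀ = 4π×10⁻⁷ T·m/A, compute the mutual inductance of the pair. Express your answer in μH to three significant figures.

M ≈ 183 μH

The outer solenoid produces a uniform field B₁ = μ₀n₁I₁ across the inner coil,
so the flux linkage is N₂Φ = N₂B₁A₂ = μ₀n₁N₂A₂·I₁, giving M = μ₀n₁N₂A₂.
A₂ = πr² = π(6.800×10^-3 m)² = 1.453×10^-4 m².
M = (4π×10⁻⁷)(1400)(717)(1.453×10^-4) = 1.832×10^-4 H.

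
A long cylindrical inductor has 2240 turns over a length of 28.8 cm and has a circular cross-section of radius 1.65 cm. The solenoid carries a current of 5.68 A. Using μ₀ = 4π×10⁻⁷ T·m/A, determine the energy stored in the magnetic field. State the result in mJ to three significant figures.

U ≈ 302 mJ

A = πr² = π(1.650×10^-2 m)² = 8.553×10^-4 m².
L = μ₀N²A/ℓ = (4π×10⁻⁷)(2240)²(8.553×10^-4)/(0.288) = 1.873×10^-2 H.
U = ½LI² = ½(1.873×10^-2)(5.68)² = 0.3021 J.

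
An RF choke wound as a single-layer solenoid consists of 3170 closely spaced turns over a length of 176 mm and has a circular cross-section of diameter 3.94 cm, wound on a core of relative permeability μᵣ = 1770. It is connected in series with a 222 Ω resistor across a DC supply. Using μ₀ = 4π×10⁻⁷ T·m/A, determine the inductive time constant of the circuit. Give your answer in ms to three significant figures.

τ ≈ 697 ms

A = π(d/2)² = π(1.970×10^-2 m)² = 1.219×10^-3 m².
L = μ₀μᵣN²A/ℓ = (4π×10⁻⁷)(1770)(3170)²(1.219×10^-3)/(0.176) = 154.8 H.
τ = L/R = (154.8)/(222) = 0.69746 s.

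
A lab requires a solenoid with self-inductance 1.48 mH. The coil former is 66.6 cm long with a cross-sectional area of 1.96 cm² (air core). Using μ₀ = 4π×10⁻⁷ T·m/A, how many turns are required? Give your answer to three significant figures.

A = 1.96 cm² = 1.960×10^-4 m².
From L = μ₀N²A/ℓ, N = √(Lℓ / (μ₀A)).
N = √[(1.480×10^-3)(0.666) / ((4π×10⁻⁷)×1.960×10^-4)] = √(4.002×10^6) ≈ 2000.5.

N ≈ 2000 turns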